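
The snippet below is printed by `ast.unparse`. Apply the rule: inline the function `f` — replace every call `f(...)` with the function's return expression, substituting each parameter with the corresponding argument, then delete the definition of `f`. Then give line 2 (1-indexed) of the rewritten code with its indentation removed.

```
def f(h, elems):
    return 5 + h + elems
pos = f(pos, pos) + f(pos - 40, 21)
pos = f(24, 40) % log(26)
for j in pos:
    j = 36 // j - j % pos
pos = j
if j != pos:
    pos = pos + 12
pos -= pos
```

Transformed code:
pos = 5 + pos + pos + (5 + (pos - 40) + 21)
pos = (5 + 24 + 40) % log(26)
for j in pos:
    j = 36 // j - j % pos
pos = j
if j != pos:
    pos = pos + 12
pos -= pos

pos = (5 + 24 + 40) % log(26)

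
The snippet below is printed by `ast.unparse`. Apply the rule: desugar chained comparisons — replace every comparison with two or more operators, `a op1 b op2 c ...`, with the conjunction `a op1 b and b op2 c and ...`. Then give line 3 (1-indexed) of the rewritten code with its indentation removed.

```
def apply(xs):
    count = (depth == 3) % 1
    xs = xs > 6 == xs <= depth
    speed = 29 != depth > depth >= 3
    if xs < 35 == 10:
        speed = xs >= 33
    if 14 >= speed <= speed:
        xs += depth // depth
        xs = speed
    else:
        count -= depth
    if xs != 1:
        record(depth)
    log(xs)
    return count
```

Transformed code:
def apply(xs):
    count = (depth == 3) % 1
    xs = xs > 6 and 6 == xs and (xs <= depth)
    speed = 29 != depth and depth > depth and (depth >= 3)
    if xs < 35 and 35 == 10:
        speed = xs >= 33
    if 14 >= speed and speed <= speed:
        xs += depth // depth
        xs = speed
    else:
        count -= depth
    if xs != 1:
        record(depth)
    log(xs)
    return count

xs = xs > 6 and 6 == xs and (xs <= depth)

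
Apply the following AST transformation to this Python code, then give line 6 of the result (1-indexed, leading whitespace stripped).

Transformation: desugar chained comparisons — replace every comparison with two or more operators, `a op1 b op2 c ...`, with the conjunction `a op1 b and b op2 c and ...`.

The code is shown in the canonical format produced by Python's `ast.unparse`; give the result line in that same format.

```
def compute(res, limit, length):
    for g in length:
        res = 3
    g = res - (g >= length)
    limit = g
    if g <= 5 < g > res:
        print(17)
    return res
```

if g <= 5 and 5 < g and (g > res):

Transformed code:
def compute(res, limit, length):
    for g in length:
        res = 3
    g = res - (g >= length)
    limit = g
    if g <= 5 and 5 < g and (g > res):
        print(17)
    return res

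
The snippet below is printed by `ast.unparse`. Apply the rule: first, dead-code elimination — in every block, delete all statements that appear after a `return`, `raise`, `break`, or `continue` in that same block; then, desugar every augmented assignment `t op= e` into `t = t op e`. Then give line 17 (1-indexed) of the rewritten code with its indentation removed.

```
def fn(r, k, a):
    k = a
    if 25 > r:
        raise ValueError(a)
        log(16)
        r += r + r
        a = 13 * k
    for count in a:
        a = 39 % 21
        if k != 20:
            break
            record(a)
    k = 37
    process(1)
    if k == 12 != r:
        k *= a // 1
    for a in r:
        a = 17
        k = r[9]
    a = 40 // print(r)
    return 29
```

Transformed code:
def fn(r, k, a):
    k = a
    if 25 > r:
        raise ValueError(a)
    for count in a:
        a = 39 % 21
        if k != 20:
            break
    k = 37
    process(1)
    if k == 12 != r:
        k = k * (a // 1)
    for a in r:
        a = 17
        k = r[9]
    a = 40 // print(r)
    return 29

return 29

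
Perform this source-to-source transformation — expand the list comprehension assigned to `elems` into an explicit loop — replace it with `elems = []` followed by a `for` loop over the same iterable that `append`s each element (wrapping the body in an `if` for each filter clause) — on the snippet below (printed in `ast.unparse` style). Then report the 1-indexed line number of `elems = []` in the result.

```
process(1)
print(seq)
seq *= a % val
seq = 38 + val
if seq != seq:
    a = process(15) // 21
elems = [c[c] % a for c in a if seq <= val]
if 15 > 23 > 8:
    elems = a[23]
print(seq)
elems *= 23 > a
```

7

Transformed code:
process(1)
print(seq)
seq *= a % val
seq = 38 + val
if seq != seq:
    a = process(15) // 21
elems = []
for c in a:
    if seq <= val:
        elems.append(c[c] % a)
if 15 > 23 > 8:
    elems = a[23]
print(seq)
elems *= 23 > a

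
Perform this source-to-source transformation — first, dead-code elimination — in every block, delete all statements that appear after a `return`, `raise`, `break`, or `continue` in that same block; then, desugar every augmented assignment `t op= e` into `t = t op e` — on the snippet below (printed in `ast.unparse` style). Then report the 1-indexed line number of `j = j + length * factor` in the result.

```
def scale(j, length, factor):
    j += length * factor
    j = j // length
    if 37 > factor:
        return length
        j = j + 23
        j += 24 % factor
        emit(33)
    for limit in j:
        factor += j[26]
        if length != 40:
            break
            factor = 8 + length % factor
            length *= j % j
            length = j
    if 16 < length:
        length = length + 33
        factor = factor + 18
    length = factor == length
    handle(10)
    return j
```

Transformed code:
def scale(j, length, factor):
    j = j + length * factor
    j = j // length
    if 37 > factor:
        return length
    for limit in j:
        factor = factor + j[26]
        if length != 40:
            break
    if 16 < length:
        length = length + 33
        factor = factor + 18
    length = factor == length
    handle(10)
    return j

2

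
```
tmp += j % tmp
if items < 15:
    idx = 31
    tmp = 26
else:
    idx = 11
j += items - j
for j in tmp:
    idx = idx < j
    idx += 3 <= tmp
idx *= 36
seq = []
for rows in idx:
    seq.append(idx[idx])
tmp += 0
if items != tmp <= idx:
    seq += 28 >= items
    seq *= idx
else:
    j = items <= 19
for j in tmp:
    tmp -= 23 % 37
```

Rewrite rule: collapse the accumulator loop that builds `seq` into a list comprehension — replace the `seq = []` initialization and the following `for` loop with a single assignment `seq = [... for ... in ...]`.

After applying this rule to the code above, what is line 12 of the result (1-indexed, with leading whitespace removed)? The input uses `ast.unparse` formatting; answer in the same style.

Transformed code:
tmp += j % tmp
if items < 15:
    idx = 31
    tmp = 26
else:
    idx = 11
j += items - j
for j in tmp:
    idx = idx < j
    idx += 3 <= tmp
idx *= 36
seq = [idx[idx] for rows in idx]
tmp += 0
if items != tmp <= idx:
    seq += 28 >= items
    seq *= idx
else:
    j = items <= 19
for j in tmp:
    tmp -= 23 % 37

seq = [idx[idx] for rows in idx]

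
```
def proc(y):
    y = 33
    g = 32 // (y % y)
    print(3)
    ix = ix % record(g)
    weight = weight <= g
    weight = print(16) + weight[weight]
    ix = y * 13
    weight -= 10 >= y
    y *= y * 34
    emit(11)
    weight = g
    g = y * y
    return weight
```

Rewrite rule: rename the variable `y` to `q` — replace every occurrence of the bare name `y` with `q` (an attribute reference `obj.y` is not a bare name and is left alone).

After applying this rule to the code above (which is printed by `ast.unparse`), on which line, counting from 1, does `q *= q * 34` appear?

Transformed code:
def proc(q):
    q = 33
    g = 32 // (q % q)
    print(3)
    ix = ix % record(g)
    weight = weight <= g
    weight = print(16) + weight[weight]
    ix = q * 13
    weight -= 10 >= q
    q *= q * 34
    emit(11)
    weight = g
    g = q * q
    return weight

10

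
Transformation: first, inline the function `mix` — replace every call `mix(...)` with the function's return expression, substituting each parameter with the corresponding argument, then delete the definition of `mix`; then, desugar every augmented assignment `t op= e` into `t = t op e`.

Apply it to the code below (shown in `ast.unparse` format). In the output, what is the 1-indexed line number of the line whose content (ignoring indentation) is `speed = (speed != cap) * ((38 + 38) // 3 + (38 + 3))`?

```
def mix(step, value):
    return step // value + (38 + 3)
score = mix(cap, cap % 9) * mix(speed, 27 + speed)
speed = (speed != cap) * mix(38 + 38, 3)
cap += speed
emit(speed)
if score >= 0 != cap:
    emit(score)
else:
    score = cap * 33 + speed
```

2

Transformed code:
score = (cap // (cap % 9) + (38 + 3)) * (speed // (27 + speed) + (38 + 3))
speed = (speed != cap) * ((38 + 38) // 3 + (38 + 3))
cap = cap + speed
emit(speed)
if score >= 0 != cap:
    emit(score)
else:
    score = cap * 33 + speed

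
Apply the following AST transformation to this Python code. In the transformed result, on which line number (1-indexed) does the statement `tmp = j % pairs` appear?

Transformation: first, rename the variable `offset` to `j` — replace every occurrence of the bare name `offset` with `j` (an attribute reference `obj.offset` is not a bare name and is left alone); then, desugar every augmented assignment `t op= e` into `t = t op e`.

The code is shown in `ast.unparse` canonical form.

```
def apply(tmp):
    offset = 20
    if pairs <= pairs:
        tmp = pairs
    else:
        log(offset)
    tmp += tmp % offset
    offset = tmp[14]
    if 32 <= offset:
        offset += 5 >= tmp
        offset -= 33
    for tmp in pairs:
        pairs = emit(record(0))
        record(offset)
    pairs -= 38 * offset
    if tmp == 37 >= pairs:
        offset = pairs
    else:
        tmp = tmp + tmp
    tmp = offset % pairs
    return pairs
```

20

Transformed code:
def apply(tmp):
    j = 20
    if pairs <= pairs:
        tmp = pairs
    else:
        log(j)
    tmp = tmp + tmp % j
    j = tmp[14]
    if 32 <= j:
        j = j + (5 >= tmp)
        j = j - 33
    for tmp in pairs:
        pairs = emit(record(0))
        record(j)
    pairs = pairs - 38 * j
    if tmp == 37 >= pairs:
        j = pairs
    else:
        tmp = tmp + tmp
    tmp = j % pairs
    return pairs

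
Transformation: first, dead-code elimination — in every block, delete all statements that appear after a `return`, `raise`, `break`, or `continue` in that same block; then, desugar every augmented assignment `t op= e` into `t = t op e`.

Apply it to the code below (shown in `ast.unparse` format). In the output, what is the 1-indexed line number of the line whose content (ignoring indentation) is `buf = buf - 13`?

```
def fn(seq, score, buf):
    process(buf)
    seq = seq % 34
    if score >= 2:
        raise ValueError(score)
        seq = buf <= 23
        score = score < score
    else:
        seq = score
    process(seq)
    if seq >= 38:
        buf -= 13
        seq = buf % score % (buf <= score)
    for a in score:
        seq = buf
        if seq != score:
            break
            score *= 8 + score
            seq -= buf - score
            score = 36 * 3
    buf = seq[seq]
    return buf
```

10

Transformed code:
def fn(seq, score, buf):
    process(buf)
    seq = seq % 34
    if score >= 2:
        raise ValueError(score)
    else:
        seq = score
    process(seq)
    if seq >= 38:
        buf = buf - 13
        seq = buf % score % (buf <= score)
    for a in score:
        seq = buf
        if seq != score:
            break
    buf = seq[seq]
    return buf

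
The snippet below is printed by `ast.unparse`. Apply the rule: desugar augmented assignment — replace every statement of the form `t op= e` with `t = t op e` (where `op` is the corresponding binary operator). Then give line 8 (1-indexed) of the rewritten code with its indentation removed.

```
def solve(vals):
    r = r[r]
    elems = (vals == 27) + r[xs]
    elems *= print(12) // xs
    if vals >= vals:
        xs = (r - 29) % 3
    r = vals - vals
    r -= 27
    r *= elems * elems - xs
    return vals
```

r = r - 27

Transformed code:
def solve(vals):
    r = r[r]
    elems = (vals == 27) + r[xs]
    elems = elems * (print(12) // xs)
    if vals >= vals:
        xs = (r - 29) % 3
    r = vals - vals
    r = r - 27
    r = r * (elems * elems - xs)
    return vals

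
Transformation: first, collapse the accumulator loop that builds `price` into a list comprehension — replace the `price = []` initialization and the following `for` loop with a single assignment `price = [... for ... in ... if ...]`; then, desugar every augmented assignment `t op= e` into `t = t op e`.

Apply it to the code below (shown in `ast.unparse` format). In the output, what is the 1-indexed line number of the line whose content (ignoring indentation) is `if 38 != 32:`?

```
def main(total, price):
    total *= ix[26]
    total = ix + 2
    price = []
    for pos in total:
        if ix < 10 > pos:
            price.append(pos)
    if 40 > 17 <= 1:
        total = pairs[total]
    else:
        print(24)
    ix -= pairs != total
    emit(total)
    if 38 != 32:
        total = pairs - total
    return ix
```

Transformed code:
def main(total, price):
    total = total * ix[26]
    total = ix + 2
    price = [pos for pos in total if ix < 10 > pos]
    if 40 > 17 <= 1:
        total = pairs[total]
    else:
        print(24)
    ix = ix - (pairs != total)
    emit(total)
    if 38 != 32:
        total = pairs - total
    return ix

11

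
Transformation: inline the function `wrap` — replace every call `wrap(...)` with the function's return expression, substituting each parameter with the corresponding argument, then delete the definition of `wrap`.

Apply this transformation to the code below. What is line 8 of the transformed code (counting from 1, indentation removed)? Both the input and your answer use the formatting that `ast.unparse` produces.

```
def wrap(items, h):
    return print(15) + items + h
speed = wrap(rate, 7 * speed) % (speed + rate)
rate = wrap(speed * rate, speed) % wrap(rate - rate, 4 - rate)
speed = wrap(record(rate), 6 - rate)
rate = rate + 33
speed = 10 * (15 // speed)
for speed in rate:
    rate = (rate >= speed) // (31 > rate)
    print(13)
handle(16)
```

print(13)

Transformed code:
speed = (print(15) + rate + 7 * speed) % (speed + rate)
rate = (print(15) + speed * rate + speed) % (print(15) + (rate - rate) + (4 - rate))
speed = print(15) + record(rate) + (6 - rate)
rate = rate + 33
speed = 10 * (15 // speed)
for speed in rate:
    rate = (rate >= speed) // (31 > rate)
    print(13)
handle(16)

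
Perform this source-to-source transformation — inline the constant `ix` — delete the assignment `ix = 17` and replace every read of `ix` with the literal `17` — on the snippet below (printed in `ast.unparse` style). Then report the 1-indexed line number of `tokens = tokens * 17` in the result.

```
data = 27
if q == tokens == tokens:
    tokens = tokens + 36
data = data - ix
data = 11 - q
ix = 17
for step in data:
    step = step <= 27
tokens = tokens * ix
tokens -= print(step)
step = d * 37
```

Transformed code:
data = 27
if q == tokens == tokens:
    tokens = tokens + 36
data = data - 17
data = 11 - q
for step in data:
    step = step <= 27
tokens = tokens * 17
tokens -= print(step)
step = d * 37

8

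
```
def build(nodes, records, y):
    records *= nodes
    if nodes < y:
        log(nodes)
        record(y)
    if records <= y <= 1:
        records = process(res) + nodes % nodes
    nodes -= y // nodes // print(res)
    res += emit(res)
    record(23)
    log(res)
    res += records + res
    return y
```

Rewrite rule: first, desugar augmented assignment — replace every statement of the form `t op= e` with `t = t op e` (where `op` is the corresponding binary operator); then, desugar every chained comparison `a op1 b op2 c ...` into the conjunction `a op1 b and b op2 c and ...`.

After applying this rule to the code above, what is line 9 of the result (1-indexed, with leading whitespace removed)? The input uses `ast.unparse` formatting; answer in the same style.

Transformed code:
def build(nodes, records, y):
    records = records * nodes
    if nodes < y:
        log(nodes)
        record(y)
    if records <= y and y <= 1:
        records = process(res) + nodes % nodes
    nodes = nodes - y // nodes // print(res)
    res = res + emit(res)
    record(23)
    log(res)
    res = res + (records + res)
    return y

res = res + emit(res)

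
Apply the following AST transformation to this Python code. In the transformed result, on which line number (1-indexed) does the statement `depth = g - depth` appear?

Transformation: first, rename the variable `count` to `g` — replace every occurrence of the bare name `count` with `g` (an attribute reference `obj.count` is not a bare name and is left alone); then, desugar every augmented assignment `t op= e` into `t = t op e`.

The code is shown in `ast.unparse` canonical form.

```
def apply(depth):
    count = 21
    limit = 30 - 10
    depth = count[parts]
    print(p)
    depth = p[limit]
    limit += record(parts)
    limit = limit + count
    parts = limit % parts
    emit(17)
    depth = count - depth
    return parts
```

11

Transformed code:
def apply(depth):
    g = 21
    limit = 30 - 10
    depth = g[parts]
    print(p)
    depth = p[limit]
    limit = limit + record(parts)
    limit = limit + g
    parts = limit % parts
    emit(17)
    depth = g - depth
    return parts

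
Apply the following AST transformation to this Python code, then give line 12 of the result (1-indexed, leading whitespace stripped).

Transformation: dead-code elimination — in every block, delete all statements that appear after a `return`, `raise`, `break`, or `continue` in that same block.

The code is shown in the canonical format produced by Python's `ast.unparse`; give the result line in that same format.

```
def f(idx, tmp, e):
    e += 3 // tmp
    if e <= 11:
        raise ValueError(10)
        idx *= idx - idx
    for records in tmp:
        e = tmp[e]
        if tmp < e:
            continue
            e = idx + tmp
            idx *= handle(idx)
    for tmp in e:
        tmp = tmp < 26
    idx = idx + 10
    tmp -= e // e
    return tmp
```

Transformed code:
def f(idx, tmp, e):
    e += 3 // tmp
    if e <= 11:
        raise ValueError(10)
    for records in tmp:
        e = tmp[e]
        if tmp < e:
            continue
    for tmp in e:
        tmp = tmp < 26
    idx = idx + 10
    tmp -= e // e
    return tmp

tmp -= e // e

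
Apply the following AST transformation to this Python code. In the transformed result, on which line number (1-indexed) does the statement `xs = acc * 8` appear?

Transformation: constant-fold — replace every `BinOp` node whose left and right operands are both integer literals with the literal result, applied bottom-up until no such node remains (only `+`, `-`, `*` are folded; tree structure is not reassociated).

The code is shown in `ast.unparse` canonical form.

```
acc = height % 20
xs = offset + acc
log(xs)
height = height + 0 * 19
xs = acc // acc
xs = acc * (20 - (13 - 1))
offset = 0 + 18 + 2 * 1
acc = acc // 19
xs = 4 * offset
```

6

Transformed code:
acc = height % 20
xs = offset + acc
log(xs)
height = height + 0
xs = acc // acc
xs = acc * 8
offset = 20
acc = acc // 19
xs = 4 * offset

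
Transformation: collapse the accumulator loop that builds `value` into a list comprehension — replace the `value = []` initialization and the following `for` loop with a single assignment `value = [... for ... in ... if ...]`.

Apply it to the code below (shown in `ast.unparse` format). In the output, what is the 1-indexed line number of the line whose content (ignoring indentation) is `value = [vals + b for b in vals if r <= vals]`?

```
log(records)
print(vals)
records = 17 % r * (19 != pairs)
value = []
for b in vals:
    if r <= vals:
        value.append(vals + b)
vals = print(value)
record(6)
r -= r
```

Transformed code:
log(records)
print(vals)
records = 17 % r * (19 != pairs)
value = [vals + b for b in vals if r <= vals]
vals = print(value)
record(6)
r -= r

4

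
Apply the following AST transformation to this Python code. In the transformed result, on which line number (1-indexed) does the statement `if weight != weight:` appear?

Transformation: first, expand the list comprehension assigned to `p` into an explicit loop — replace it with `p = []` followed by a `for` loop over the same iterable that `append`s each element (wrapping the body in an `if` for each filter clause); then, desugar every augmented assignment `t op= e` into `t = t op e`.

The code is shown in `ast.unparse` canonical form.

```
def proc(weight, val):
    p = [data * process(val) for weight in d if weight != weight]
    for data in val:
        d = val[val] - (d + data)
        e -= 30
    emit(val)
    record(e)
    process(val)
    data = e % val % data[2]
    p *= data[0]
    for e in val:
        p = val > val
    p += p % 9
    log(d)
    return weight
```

4

Transformed code:
def proc(weight, val):
    p = []
    for weight in d:
        if weight != weight:
            p.append(data * process(val))
    for data in val:
        d = val[val] - (d + data)
        e = e - 30
    emit(val)
    record(e)
    process(val)
    data = e % val % data[2]
    p = p * data[0]
    for e in val:
        p = val > val
    p = p + p % 9
    log(d)
    return weight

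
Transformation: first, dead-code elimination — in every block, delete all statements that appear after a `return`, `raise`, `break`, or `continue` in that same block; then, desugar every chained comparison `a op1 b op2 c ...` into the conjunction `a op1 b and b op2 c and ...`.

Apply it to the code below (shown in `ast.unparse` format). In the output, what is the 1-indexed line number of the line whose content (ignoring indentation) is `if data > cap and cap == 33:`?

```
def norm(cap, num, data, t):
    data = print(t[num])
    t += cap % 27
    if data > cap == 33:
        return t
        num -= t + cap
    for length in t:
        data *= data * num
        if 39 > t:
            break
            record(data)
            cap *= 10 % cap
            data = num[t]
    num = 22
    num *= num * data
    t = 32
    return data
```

Transformed code:
def norm(cap, num, data, t):
    data = print(t[num])
    t += cap % 27
    if data > cap and cap == 33:
        return t
    for length in t:
        data *= data * num
        if 39 > t:
            break
    num = 22
    num *= num * data
    t = 32
    return data

4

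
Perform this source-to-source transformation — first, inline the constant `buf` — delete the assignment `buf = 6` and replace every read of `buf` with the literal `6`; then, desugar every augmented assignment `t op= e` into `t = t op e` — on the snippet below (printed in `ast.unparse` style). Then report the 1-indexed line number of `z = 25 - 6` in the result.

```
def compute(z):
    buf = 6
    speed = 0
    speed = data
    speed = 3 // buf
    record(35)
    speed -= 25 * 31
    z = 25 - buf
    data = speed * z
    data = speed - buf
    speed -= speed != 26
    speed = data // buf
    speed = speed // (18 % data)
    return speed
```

Transformed code:
def compute(z):
    speed = 0
    speed = data
    speed = 3 // 6
    record(35)
    speed = speed - 25 * 31
    z = 25 - 6
    data = speed * z
    data = speed - 6
    speed = speed - (speed != 26)
    speed = data // 6
    speed = speed // (18 % data)
    return speed

7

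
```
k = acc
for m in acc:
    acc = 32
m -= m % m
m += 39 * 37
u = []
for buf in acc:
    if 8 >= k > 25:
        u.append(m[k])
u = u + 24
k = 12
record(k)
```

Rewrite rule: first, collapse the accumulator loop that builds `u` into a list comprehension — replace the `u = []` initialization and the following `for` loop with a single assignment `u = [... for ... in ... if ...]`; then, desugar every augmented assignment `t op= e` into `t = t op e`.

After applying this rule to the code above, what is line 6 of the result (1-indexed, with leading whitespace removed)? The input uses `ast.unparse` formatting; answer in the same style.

u = [m[k] for buf in acc if 8 >= k > 25]

Transformed code:
k = acc
for m in acc:
    acc = 32
m = m - m % m
m = m + 39 * 37
u = [m[k] for buf in acc if 8 >= k > 25]
u = u + 24
k = 12
record(k)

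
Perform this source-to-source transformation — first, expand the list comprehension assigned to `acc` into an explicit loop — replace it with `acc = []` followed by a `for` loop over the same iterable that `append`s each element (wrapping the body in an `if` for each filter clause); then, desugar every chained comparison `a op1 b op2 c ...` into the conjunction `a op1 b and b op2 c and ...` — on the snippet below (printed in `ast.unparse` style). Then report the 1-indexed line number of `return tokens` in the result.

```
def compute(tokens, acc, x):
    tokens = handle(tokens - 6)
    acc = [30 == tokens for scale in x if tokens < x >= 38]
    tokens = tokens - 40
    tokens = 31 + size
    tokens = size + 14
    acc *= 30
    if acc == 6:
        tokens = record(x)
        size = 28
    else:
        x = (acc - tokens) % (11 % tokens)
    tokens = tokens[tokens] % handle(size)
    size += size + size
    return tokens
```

18

Transformed code:
def compute(tokens, acc, x):
    tokens = handle(tokens - 6)
    acc = []
    for scale in x:
        if tokens < x and x >= 38:
            acc.append(30 == tokens)
    tokens = tokens - 40
    tokens = 31 + size
    tokens = size + 14
    acc *= 30
    if acc == 6:
        tokens = record(x)
        size = 28
    else:
        x = (acc - tokens) % (11 % tokens)
    tokens = tokens[tokens] % handle(size)
    size += size + size
    return tokens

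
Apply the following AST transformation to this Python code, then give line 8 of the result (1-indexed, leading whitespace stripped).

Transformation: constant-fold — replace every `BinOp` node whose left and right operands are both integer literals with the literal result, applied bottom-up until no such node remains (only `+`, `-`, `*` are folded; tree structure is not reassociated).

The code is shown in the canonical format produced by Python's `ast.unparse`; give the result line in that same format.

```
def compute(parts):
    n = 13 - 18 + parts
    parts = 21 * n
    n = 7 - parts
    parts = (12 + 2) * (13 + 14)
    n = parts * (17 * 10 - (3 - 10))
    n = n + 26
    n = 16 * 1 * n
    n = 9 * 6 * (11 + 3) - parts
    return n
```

Transformed code:
def compute(parts):
    n = -5 + parts
    parts = 21 * n
    n = 7 - parts
    parts = 378
    n = parts * 177
    n = n + 26
    n = 16 * n
    n = 756 - parts
    return n

n = 16 * n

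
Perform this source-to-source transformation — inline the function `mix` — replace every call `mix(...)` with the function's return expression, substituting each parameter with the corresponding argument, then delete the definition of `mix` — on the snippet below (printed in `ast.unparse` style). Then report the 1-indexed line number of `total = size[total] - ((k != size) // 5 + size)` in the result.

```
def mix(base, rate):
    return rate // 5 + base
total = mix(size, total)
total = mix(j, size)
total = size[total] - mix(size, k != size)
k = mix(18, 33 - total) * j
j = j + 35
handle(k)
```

3

Transformed code:
total = total // 5 + size
total = size // 5 + j
total = size[total] - ((k != size) // 5 + size)
k = ((33 - total) // 5 + 18) * j
j = j + 35
handle(k)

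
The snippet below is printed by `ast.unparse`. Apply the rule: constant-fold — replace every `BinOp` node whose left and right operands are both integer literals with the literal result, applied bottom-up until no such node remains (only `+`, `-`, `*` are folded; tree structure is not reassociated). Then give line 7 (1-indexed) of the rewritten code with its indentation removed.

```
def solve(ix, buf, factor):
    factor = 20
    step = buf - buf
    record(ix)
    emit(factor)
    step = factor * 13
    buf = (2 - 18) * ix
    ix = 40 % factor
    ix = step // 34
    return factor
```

buf = -16 * ix

Transformed code:
def solve(ix, buf, factor):
    factor = 20
    step = buf - buf
    record(ix)
    emit(factor)
    step = factor * 13
    buf = -16 * ix
    ix = 40 % factor
    ix = step // 34
    return factor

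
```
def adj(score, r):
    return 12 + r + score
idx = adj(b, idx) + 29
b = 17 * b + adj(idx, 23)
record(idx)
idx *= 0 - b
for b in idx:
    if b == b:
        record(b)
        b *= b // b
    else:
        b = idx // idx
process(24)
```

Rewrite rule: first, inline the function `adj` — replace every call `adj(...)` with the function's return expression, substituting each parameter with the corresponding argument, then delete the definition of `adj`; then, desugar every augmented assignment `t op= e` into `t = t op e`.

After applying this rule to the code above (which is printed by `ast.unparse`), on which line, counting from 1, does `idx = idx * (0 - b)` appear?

4

Transformed code:
idx = 12 + idx + b + 29
b = 17 * b + (12 + 23 + idx)
record(idx)
idx = idx * (0 - b)
for b in idx:
    if b == b:
        record(b)
        b = b * (b // b)
    else:
        b = idx // idx
process(24)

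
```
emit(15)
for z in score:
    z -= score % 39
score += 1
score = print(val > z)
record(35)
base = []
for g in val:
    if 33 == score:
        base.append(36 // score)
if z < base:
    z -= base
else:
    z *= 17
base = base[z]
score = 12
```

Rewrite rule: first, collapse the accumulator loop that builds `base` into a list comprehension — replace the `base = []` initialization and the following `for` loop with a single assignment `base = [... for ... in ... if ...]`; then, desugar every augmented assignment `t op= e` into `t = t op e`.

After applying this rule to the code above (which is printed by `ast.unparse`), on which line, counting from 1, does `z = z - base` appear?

9

Transformed code:
emit(15)
for z in score:
    z = z - score % 39
score = score + 1
score = print(val > z)
record(35)
base = [36 // score for g in val if 33 == score]
if z < base:
    z = z - base
else:
    z = z * 17
base = base[z]
score = 12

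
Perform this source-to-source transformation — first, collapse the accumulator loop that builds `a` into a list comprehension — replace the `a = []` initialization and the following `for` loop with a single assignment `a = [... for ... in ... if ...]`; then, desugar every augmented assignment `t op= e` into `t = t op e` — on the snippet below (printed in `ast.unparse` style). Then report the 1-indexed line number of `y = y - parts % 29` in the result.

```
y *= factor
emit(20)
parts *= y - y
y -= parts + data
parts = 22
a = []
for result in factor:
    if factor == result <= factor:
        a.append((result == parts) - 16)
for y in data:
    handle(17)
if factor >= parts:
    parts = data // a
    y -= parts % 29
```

Transformed code:
y = y * factor
emit(20)
parts = parts * (y - y)
y = y - (parts + data)
parts = 22
a = [(result == parts) - 16 for result in factor if factor == result <= factor]
for y in data:
    handle(17)
if factor >= parts:
    parts = data // a
    y = y - parts % 29

11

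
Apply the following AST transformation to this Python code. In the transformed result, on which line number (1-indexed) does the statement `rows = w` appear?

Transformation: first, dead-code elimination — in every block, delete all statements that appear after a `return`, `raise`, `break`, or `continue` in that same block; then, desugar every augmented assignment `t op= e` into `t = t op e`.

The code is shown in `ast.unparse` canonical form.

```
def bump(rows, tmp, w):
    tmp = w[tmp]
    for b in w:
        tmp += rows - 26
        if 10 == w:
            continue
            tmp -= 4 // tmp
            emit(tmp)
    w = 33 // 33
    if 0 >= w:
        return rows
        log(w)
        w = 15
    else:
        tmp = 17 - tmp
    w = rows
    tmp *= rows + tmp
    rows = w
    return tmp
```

14

Transformed code:
def bump(rows, tmp, w):
    tmp = w[tmp]
    for b in w:
        tmp = tmp + (rows - 26)
        if 10 == w:
            continue
    w = 33 // 33
    if 0 >= w:
        return rows
    else:
        tmp = 17 - tmp
    w = rows
    tmp = tmp * (rows + tmp)
    rows = w
    return tmp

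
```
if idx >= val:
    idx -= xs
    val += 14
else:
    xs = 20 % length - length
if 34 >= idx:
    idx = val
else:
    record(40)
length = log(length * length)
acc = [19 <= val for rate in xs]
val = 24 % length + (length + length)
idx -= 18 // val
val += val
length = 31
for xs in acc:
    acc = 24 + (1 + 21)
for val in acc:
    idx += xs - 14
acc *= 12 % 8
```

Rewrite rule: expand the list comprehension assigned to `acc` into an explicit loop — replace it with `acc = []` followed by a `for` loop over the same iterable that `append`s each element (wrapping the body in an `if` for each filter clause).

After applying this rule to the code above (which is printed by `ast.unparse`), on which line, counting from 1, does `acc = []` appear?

11

Transformed code:
if idx >= val:
    idx -= xs
    val += 14
else:
    xs = 20 % length - length
if 34 >= idx:
    idx = val
else:
    record(40)
length = log(length * length)
acc = []
for rate in xs:
    acc.append(19 <= val)
val = 24 % length + (length + length)
idx -= 18 // val
val += val
length = 31
for xs in acc:
    acc = 24 + (1 + 21)
for val in acc:
    idx += xs - 14
acc *= 12 % 8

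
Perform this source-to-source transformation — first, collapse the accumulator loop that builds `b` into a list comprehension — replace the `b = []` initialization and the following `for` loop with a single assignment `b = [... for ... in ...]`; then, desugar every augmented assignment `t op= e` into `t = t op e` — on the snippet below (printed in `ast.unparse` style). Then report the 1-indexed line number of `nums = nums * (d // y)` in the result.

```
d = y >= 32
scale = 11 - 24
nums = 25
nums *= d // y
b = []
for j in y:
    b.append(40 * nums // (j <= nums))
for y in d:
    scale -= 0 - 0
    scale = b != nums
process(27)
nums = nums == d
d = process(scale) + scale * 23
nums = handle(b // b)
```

Transformed code:
d = y >= 32
scale = 11 - 24
nums = 25
nums = nums * (d // y)
b = [40 * nums // (j <= nums) for j in y]
for y in d:
    scale = scale - (0 - 0)
    scale = b != nums
process(27)
nums = nums == d
d = process(scale) + scale * 23
nums = handle(b // b)

4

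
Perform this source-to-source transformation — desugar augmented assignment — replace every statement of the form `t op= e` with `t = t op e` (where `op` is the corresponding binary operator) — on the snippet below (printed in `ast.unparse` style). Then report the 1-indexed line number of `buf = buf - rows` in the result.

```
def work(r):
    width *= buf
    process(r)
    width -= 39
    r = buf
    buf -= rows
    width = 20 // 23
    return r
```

Transformed code:
def work(r):
    width = width * buf
    process(r)
    width = width - 39
    r = buf
    buf = buf - rows
    width = 20 // 23
    return r

6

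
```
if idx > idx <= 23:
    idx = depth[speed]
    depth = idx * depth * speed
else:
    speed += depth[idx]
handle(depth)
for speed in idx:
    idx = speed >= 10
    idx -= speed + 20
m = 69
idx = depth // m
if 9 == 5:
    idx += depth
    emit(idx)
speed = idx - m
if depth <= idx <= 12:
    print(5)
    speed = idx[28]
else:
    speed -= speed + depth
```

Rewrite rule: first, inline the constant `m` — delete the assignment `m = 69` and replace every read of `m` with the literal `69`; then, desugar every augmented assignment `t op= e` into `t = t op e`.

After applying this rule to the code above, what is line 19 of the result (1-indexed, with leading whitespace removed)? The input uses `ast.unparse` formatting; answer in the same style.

speed = speed - (speed + depth)

Transformed code:
if idx > idx <= 23:
    idx = depth[speed]
    depth = idx * depth * speed
else:
    speed = speed + depth[idx]
handle(depth)
for speed in idx:
    idx = speed >= 10
    idx = idx - (speed + 20)
idx = depth // 69
if 9 == 5:
    idx = idx + depth
    emit(idx)
speed = idx - 69
if depth <= idx <= 12:
    print(5)
    speed = idx[28]
else:
    speed = speed - (speed + depth)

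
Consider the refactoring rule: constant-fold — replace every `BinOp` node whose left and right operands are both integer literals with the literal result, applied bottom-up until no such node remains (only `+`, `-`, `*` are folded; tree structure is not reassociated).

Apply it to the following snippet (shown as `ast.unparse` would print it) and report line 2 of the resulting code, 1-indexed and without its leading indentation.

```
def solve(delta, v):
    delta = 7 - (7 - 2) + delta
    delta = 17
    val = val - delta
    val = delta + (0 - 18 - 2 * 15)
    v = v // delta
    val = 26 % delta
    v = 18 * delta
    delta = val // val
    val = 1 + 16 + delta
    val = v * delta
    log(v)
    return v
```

delta = 2 + delta

Transformed code:
def solve(delta, v):
    delta = 2 + delta
    delta = 17
    val = val - delta
    val = delta + -48
    v = v // delta
    val = 26 % delta
    v = 18 * delta
    delta = val // val
    val = 17 + delta
    val = v * delta
    log(v)
    return v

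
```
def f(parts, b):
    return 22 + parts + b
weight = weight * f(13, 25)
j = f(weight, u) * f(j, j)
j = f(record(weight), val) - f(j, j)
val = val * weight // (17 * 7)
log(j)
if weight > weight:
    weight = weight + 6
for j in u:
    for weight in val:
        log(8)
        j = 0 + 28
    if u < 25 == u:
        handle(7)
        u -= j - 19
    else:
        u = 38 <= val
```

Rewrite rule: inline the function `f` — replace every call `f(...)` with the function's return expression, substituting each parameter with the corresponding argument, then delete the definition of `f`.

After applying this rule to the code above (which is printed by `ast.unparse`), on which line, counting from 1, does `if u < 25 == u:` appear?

Transformed code:
weight = weight * (22 + 13 + 25)
j = (22 + weight + u) * (22 + j + j)
j = 22 + record(weight) + val - (22 + j + j)
val = val * weight // (17 * 7)
log(j)
if weight > weight:
    weight = weight + 6
for j in u:
    for weight in val:
        log(8)
        j = 0 + 28
    if u < 25 == u:
        handle(7)
        u -= j - 19
    else:
        u = 38 <= val

12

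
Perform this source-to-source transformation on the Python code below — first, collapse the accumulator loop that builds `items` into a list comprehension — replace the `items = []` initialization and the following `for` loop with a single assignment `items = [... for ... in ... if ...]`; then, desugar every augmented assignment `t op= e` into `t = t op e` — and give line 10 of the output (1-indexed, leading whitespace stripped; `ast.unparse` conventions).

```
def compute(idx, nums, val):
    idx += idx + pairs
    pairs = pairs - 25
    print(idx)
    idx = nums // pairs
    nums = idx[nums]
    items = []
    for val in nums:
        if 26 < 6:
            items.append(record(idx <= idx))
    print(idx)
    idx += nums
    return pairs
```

Transformed code:
def compute(idx, nums, val):
    idx = idx + (idx + pairs)
    pairs = pairs - 25
    print(idx)
    idx = nums // pairs
    nums = idx[nums]
    items = [record(idx <= idx) for val in nums if 26 < 6]
    print(idx)
    idx = idx + nums
    return pairs

return pairs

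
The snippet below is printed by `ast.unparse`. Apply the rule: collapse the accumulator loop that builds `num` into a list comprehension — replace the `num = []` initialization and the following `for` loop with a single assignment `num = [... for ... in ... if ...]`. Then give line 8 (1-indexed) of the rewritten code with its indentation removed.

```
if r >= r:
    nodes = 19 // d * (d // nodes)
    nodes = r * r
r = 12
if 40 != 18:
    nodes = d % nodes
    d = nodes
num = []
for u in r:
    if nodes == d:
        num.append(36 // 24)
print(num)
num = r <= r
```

Transformed code:
if r >= r:
    nodes = 19 // d * (d // nodes)
    nodes = r * r
r = 12
if 40 != 18:
    nodes = d % nodes
    d = nodes
num = [36 // 24 for u in r if nodes == d]
print(num)
num = r <= r

num = [36 // 24 for u in r if nodes == d]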